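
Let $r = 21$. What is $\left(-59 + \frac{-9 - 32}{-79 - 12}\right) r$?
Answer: $- \frac{15984}{13} \approx -1229.5$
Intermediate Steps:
$\left(-59 + \frac{-9 - 32}{-79 - 12}\right) r = \left(-59 + \frac{-9 - 32}{-79 - 12}\right) 21 = \left(-59 - \frac{41}{-91}\right) 21 = \left(-59 - - \frac{41}{91}\right) 21 = \left(-59 + \frac{41}{91}\right) 21 = \left(- \frac{5328}{91}\right) 21 = - \frac{15984}{13}$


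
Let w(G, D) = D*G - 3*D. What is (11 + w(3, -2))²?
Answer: 121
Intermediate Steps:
w(G, D) = -3*D + D*G
(11 + w(3, -2))² = (11 - 2*(-3 + 3))² = (11 - 2*0)² = (11 + 0)² = 11² = 121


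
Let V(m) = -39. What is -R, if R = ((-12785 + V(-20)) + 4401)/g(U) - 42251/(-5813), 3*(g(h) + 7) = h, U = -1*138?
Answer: -51202202/308089 ≈ -166.19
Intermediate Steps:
U = -138
g(h) = -7 + h/3
R = 51202202/308089 (R = ((-12785 - 39) + 4401)/(-7 + (⅓)*(-138)) - 42251/(-5813) = (-12824 + 4401)/(-7 - 46) - 42251*(-1/5813) = -8423/(-53) + 42251/5813 = -8423*(-1/53) + 42251/5813 = 8423/53 + 42251/5813 = 51202202/308089 ≈ 166.19)
-R = -1*51202202/308089 = -51202202/308089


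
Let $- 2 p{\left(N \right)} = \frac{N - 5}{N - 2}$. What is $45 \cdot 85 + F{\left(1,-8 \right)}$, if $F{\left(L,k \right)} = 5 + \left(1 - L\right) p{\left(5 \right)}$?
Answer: $3830$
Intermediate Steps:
$p{\left(N \right)} = - \frac{-5 + N}{2 \left(-2 + N\right)}$ ($p{\left(N \right)} = - \frac{\left(N - 5\right) \frac{1}{N - 2}}{2} = - \frac{\left(-5 + N\right) \frac{1}{-2 + N}}{2} = - \frac{\frac{1}{-2 + N} \left(-5 + N\right)}{2} = - \frac{-5 + N}{2 \left(-2 + N\right)}$)
$F{\left(L,k \right)} = 5$ ($F{\left(L,k \right)} = 5 + \left(1 - L\right) \frac{5 - 5}{2 \left(-2 + 5\right)} = 5 + \left(1 - L\right) \frac{5 - 5}{2 \cdot 3} = 5 + \left(1 - L\right) \frac{1}{2} \cdot \frac{1}{3} \cdot 0 = 5 + \left(1 - L\right) 0 = 5 + 0 = 5$)
$45 \cdot 85 + F{\left(1,-8 \right)} = 45 \cdot 85 + 5 = 3825 + 5 = 3830$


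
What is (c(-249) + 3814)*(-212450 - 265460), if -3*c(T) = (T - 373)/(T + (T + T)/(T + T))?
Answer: -338956950635/186 ≈ -1.8223e+9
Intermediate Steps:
c(T) = -(-373 + T)/(3*(1 + T)) (c(T) = -(T - 373)/(3*(T + (T + T)/(T + T))) = -(-373 + T)/(3*(T + (2*T)/((2*T)))) = -(-373 + T)/(3*(T + (2*T)*(1/(2*T)))) = -(-373 + T)/(3*(T + 1)) = -(-373 + T)/(3*(1 + T)))
(c(-249) + 3814)*(-212450 - 265460) = ((373 - 1*(-249))/(3*(1 - 249)) + 3814)*(-212450 - 265460) = ((⅓)*(373 + 249)/(-248) + 3814)*(-477910) = ((⅓)*(-1/248)*622 + 3814)*(-477910) = (-311/372 + 3814)*(-477910) = (1418497/372)*(-477910) = -338956950635/186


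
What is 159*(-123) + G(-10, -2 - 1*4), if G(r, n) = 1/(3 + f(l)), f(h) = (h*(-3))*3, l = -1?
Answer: -234683/12 ≈ -19557.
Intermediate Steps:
f(h) = -9*h (f(h) = -3*h*3 = -9*h)
G(r, n) = 1/12 (G(r, n) = 1/(3 - 9*(-1)) = 1/(3 + 9) = 1/12)
159*(-123) + G(-10, -2 - 1*4) = 159*(-123) + 1/12 = -19557 + 1/12 = -234683/12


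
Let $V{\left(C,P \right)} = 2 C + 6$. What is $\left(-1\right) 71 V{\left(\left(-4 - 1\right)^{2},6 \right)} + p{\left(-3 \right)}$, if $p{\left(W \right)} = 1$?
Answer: $-3975$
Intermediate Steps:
$V{\left(C,P \right)} = 6 + 2 C$
$\left(-1\right) 71 V{\left(\left(-4 - 1\right)^{2},6 \right)} + p{\left(-3 \right)} = \left(-1\right) 71 \left(6 + 2 \left(-4 - 1\right)^{2}\right) + 1 = - 71 \left(6 + 2 \left(-5\right)^{2}\right) + 1 = - 71 \left(6 + 2 \cdot 25\right) + 1 = - 71 \left(6 + 50\right) + 1 = \left(-71\right) 56 + 1 = -3976 + 1 = -3975$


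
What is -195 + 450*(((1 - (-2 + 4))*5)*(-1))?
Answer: 2055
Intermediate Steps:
-195 + 450*(((1 - (-2 + 4))*5)*(-1)) = -195 + 450*(((1 - 1*2)*5)*(-1)) = -195 + 450*(((1 - 2)*5)*(-1)) = -195 + 450*(-1*5*(-1)) = -195 + 450*(-5*(-1)) = -195 + 450*5 = -195 + 2250 = 2055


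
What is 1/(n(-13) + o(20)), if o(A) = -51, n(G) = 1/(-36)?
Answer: -36/1837 ≈ -0.019597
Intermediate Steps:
n(G) = -1/36
1/(n(-13) + o(20)) = 1/(-1/36 - 51) = 1/(-1837/36) = -36/1837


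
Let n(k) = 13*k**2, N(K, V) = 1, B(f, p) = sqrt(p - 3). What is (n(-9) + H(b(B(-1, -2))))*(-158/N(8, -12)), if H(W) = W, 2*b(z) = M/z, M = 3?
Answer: -166374 + 237*I*sqrt(5)/5 ≈ -1.6637e+5 + 105.99*I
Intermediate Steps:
B(f, p) = sqrt(-3 + p)
b(z) = 3/(2*z) (b(z) = (3/z)/2 = 3/(2*z))
(n(-9) + H(b(B(-1, -2))))*(-158/N(8, -12)) = (13*(-9)**2 + 3/(2*(sqrt(-3 - 2))))*(-158/1) = (13*81 + 3/(2*(sqrt(-5))))*(-158*1) = (1053 + 3/(2*((I*sqrt(5)))))*(-158) = (1053 + 3*(-I*sqrt(5)/5)/2)*(-158) = (1053 - 3*I*sqrt(5)/10)*(-158) = -166374 + 237*I*sqrt(5)/5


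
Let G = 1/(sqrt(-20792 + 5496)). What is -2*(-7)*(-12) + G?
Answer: -168 - I*sqrt(239)/1912 ≈ -168.0 - 0.0080856*I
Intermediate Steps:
G = -I*sqrt(239)/1912 (G = 1/(sqrt(-15296)) = 1/(8*I*sqrt(239)) = -I*sqrt(239)/1912 ≈ -0.0080856*I)
-2*(-7)*(-12) + G = -2*(-7)*(-12) - I*sqrt(239)/1912 = 14*(-12) - I*sqrt(239)/1912 = -168 - I*sqrt(239)/1912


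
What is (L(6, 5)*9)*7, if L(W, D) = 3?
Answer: 189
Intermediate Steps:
(L(6, 5)*9)*7 = (3*9)*7 = 27*7 = 189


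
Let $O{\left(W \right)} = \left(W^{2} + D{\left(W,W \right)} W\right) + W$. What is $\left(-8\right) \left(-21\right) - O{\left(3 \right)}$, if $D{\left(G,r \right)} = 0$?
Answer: $156$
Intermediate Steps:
$O{\left(W \right)} = W + W^{2}$ ($O{\left(W \right)} = \left(W^{2} + 0 W\right) + W = \left(W^{2} + 0\right) + W = W^{2} + W = W + W^{2}$)
$\left(-8\right) \left(-21\right) - O{\left(3 \right)} = \left(-8\right) \left(-21\right) - 3 \left(1 + 3\right) = 168 - 3 \cdot 4 = 168 - 12 = 156$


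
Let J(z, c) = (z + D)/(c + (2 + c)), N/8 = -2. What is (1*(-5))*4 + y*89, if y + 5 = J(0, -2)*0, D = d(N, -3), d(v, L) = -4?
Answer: -465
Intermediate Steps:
N = -16 (N = 8*(-2) = -16)
D = -4
J(z, c) = (-4 + z)/(2 + 2*c) (J(z, c) = (z - 4)/(c + (2 + c)) = (-4 + z)/(2 + 2*c))
y = -5 (y = -5 + ((-4 + 0)/(2*(1 - 2)))*0 = -5 + ((1/2)*(-4)/(-1))*0 = -5 + ((1/2)*(-1)*(-4))*0 = -5 + 2*0 = -5 + 0 = -5)
(1*(-5))*4 + y*89 = (1*(-5))*4 - 5*89 = -5*4 - 445 = -20 - 445 = -465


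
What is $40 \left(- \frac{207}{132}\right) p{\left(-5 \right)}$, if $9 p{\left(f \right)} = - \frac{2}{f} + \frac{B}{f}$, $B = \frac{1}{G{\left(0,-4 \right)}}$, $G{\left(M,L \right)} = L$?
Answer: $- \frac{69}{22} \approx -3.1364$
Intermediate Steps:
$B = - \frac{1}{4}$ ($B = \frac{1}{-4} = - \frac{1}{4} \approx -0.25$)
$p{\left(f \right)} = - \frac{1}{4 f}$ ($p{\left(f \right)} = \frac{- \frac{2}{f} - \frac{1}{4 f}}{9} = \frac{\left(- \frac{9}{4}\right) \frac{1}{f}}{9} = - \frac{1}{4 f}$)
$40 \left(- \frac{207}{132}\right) p{\left(-5 \right)} = 40 \left(- \frac{207}{132}\right) \left(- \frac{1}{4 \left(-5\right)}\right) = 40 \left(\left(-207\right) \frac{1}{132}\right) \left(\left(- \frac{1}{4}\right) \left(- \frac{1}{5}\right)\right) = 40 \left(- \frac{69}{44}\right) \frac{1}{20} = \left(- \frac{690}{11}\right) \frac{1}{20} = - \frac{69}{22}$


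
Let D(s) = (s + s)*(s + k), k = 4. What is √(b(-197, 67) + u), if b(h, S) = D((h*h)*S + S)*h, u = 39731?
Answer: I*√2663997302708389 ≈ 5.1614e+7*I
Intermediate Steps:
D(s) = 2*s*(4 + s) (D(s) = (s + s)*(s + 4) = (2*s)*(4 + s) = 2*s*(4 + s))
b(h, S) = 2*h*(S + S*h²)*(4 + S + S*h²) (b(h, S) = (2*((h*h)*S + S)*(4 + ((h*h)*S + S)))*h = (2*(h²*S + S)*(4 + (h²*S + S)))*h = (2*(S*h² + S)*(4 + (S*h² + S)))*h = (2*(S + S*h²)*(4 + (S + S*h²)))*h = (2*(S + S*h²)*(4 + S + S*h²))*h = 2*h*(S + S*h²)*(4 + S + S*h²))
√(b(-197, 67) + u) = √(2*67*(-197)*(1 + (-197)²)*(4 + 67*(1 + (-197)²)) + 39731) = √(2*67*(-197)*(1 + 38809)*(4 + 67*(1 + 38809)) + 39731) = √(2*67*(-197)*38810*(4 + 67*38810) + 39731) = √(2*67*(-197)*38810*(4 + 2600270) + 39731) = √(2*67*(-197)*38810*2600274 + 39731) = √(-2663997302748120 + 39731) = √(-2663997302708389) = I*√2663997302708389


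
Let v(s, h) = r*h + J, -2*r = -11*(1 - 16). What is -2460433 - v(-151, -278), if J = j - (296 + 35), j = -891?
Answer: -2482146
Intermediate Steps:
r = -165/2 (r = -(-11)*(1 - 16)/2 = -(-11)*(-15)/2 = -½*165 = -165/2 ≈ -82.500)
J = -1222 (J = -891 - (296 + 35) = -891 - 1*331 = -891 - 331 = -1222)
v(s, h) = -1222 - 165*h/2 (v(s, h) = -165*h/2 - 1222 = -1222 - 165*h/2)
-2460433 - v(-151, -278) = -2460433 - (-1222 - 165/2*(-278)) = -2460433 - (-1222 + 22935) = -2460433 - 1*21713 = -2460433 - 21713 = -2482146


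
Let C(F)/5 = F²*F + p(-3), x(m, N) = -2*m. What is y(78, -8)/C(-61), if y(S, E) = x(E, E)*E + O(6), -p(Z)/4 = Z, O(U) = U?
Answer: 122/1134845 ≈ 0.00010750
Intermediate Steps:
p(Z) = -4*Z
C(F) = 60 + 5*F³ (C(F) = 5*(F²*F - 4*(-3)) = 5*(F³ + 12) = 5*(12 + F³) = 60 + 5*F³)
y(S, E) = 6 - 2*E² (y(S, E) = (-2*E)*E + 6 = -2*E² + 6 = 6 - 2*E²)
y(78, -8)/C(-61) = (6 - 2*(-8)²)/(60 + 5*(-61)³) = (6 - 2*64)/(60 + 5*(-226981)) = (6 - 128)/(60 - 1134905) = -122/(-1134845) = -122*(-1/1134845) = 122/1134845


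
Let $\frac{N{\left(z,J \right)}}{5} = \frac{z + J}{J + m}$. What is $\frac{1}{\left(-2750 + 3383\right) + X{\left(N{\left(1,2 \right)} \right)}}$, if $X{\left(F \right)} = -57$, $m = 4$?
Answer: $\frac{1}{576} \approx 0.0017361$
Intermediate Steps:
$N{\left(z,J \right)} = \frac{5 \left(J + z\right)}{4 + J}$ ($N{\left(z,J \right)} = 5 \frac{z + J}{J + 4} = 5 \frac{J + z}{4 + J} = \frac{5 \left(J + z\right)}{4 + J}$)
$\frac{1}{\left(-2750 + 3383\right) + X{\left(N{\left(1,2 \right)} \right)}} = \frac{1}{\left(-2750 + 3383\right) - 57} = \frac{1}{633 - 57} = \frac{1}{576}$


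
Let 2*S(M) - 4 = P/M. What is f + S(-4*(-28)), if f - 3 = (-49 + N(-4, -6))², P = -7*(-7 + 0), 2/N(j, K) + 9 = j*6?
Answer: 84059015/34848 ≈ 2412.2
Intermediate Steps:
N(j, K) = 2/(-9 + 6*j) (N(j, K) = 2/(-9 + j*6) = 2/(-9 + 6*j))
P = 49 (P = -7*(-7) = 49)
S(M) = 2 + 49/(2*M) (S(M) = 2 + (49/M)/2 = 2 + 49/(2*M))
f = 2624428/1089 (f = 3 + (-49 + 2/(3*(-3 + 2*(-4))))² = 3 + (-49 + 2/(3*(-3 - 8)))² = 3 + (-49 + (⅔)/(-11))² = 3 + (-49 + (⅔)*(-1/11))² = 3 + (-49 - 2/33)² = 3 + (-1619/33)² = 3 + 2621161/1089 = 2624428/1089 ≈ 2409.9)
f + S(-4*(-28)) = 2624428/1089 + (2 + 49/(2*((-4*(-28))))) = 2624428/1089 + (2 + (49/2)/112) = 2624428/1089 + (2 + (49/2)*(1/112)) = 2624428/1089 + (2 + 7/32) = 2624428/1089 + 71/32 = 84059015/34848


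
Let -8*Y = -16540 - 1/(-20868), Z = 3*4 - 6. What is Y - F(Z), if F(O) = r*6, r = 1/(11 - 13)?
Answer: 345657551/166944 ≈ 2070.5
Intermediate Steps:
Z = 6 (Z = 12 - 6 = 6)
r = -1/2 (r = 1/(-2) = -1/2 ≈ -0.50000)
F(O) = -3 (F(O) = -1/2*6 = -3)
Y = 345156719/166944 (Y = -(-16540 - 1/(-20868))/8 = -(-16540 - 1*(-1/20868))/8 = -(-16540 + 1/20868)/8 = -1/8*(-345156719/20868) = 345156719/166944 ≈ 2067.5)
Y - F(Z) = 345156719/166944 - 1*(-3) = 345156719/166944 + 3 = 345657551/166944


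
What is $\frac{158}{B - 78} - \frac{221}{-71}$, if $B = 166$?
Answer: $\frac{15333}{3124} \approx 4.9081$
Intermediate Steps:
$\frac{158}{B - 78} - \frac{221}{-71} = \frac{158}{166 - 78} - \frac{221}{-71} = \frac{158}{166 - 78} - - \frac{221}{71} = \frac{158}{88} + \frac{221}{71} = 158 \cdot \frac{1}{88} + \frac{221}{71} = \frac{79}{44} + \frac{221}{71} = \frac{15333}{3124}$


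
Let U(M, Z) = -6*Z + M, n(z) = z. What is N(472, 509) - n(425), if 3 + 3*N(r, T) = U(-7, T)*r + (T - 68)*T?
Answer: -1221601/3 ≈ -4.0720e+5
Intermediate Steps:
U(M, Z) = M - 6*Z
N(r, T) = -1 + T*(-68 + T)/3 + r*(-7 - 6*T)/3 (N(r, T) = -1 + ((-7 - 6*T)*r + (T - 68)*T)/3 = -1 + (r*(-7 - 6*T) + (-68 + T)*T)/3 = -1 + (r*(-7 - 6*T) + T*(-68 + T))/3 = -1 + (T*(-68 + T) + r*(-7 - 6*T))/3 = -1 + (T*(-68 + T)/3 + r*(-7 - 6*T)/3) = -1 + T*(-68 + T)/3 + r*(-7 - 6*T)/3)
N(472, 509) - n(425) = (-1 - 68/3*509 + (⅓)*509² - ⅓*472*(7 + 6*509)) - 1*425 = (-1 - 34612/3 + (⅓)*259081 - ⅓*472*(7 + 3054)) - 425 = (-1 - 34612/3 + 259081/3 - ⅓*472*3061) - 425 = (-1 - 34612/3 + 259081/3 - 1444792/3) - 425 = -1220326/3 - 425 = -1221601/3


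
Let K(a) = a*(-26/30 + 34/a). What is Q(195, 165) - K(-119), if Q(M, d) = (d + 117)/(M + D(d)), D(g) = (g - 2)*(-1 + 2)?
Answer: -366088/2685 ≈ -136.35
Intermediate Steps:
D(g) = -2 + g (D(g) = (-2 + g)*1 = -2 + g)
Q(M, d) = (117 + d)/(-2 + M + d) (Q(M, d) = (d + 117)/(M + (-2 + d)) = (117 + d)/(-2 + M + d))
K(a) = a*(-13/15 + 34/a) (K(a) = a*(-26*1/30 + 34/a) = a*(-13/15 + 34/a))
Q(195, 165) - K(-119) = (117 + 165)/(-2 + 195 + 165) - (34 - 13/15*(-119)) = 282/358 - (34 + 1547/15) = (1/358)*282 - 1*2057/15 = 141/179 - 2057/15 = -366088/2685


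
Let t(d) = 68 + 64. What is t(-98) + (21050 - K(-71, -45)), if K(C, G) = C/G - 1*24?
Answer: 954199/45 ≈ 21204.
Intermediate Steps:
K(C, G) = -24 + C/G (K(C, G) = C/G - 24 = -24 + C/G)
t(d) = 132
t(-98) + (21050 - K(-71, -45)) = 132 + (21050 - (-24 - 71/(-45))) = 132 + (21050 - (-24 - 71*(-1/45))) = 132 + (21050 - (-24 + 71/45)) = 132 + (21050 - 1*(-1009/45)) = 132 + (21050 + 1009/45) = 132 + 948259/45 = 954199/45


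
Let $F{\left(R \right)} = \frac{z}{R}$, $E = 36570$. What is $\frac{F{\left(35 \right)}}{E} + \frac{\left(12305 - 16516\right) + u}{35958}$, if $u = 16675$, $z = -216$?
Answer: $\frac{1328794156}{3835370175} \approx 0.34646$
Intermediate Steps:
$F{\left(R \right)} = - \frac{216}{R}$
$\frac{F{\left(35 \right)}}{E} + \frac{\left(12305 - 16516\right) + u}{35958} = \frac{\left(-216\right) \frac{1}{35}}{36570} + \frac{\left(12305 - 16516\right) + 16675}{35958} = \left(-216\right) \frac{1}{35} \cdot \frac{1}{36570} + \left(-4211 + 16675\right) \frac{1}{35958} = \left(- \frac{216}{35}\right) \frac{1}{36570} + 12464 \cdot \frac{1}{35958} = - \frac{36}{213325} + \frac{6232}{17979} = \frac{1328794156}{3835370175}$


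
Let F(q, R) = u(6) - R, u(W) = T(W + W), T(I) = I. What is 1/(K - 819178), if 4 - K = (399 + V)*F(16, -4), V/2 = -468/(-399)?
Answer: -133/109804206 ≈ -1.2112e-6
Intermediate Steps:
u(W) = 2*W (u(W) = W + W = 2*W)
F(q, R) = 12 - R (F(q, R) = 2*6 - R = 12 - R)
V = 312/133 (V = 2*(-468/(-399)) = 2*(-468*(-1/399)) = 2*(156/133) = 312/133 ≈ 2.3459)
K = -853532/133 (K = 4 - (399 + 312/133)*(12 - 1*(-4)) = 4 - 53379*(12 + 4)/133 = 4 - 53379*16/133 = 4 - 1*854064/133 = 4 - 854064/133 = -853532/133 ≈ -6417.5)
1/(K - 819178) = 1/(-853532/133 - 819178) = 1/(-109804206/133) = -133/109804206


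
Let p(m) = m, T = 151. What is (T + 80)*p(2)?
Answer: 462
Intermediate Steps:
(T + 80)*p(2) = (151 + 80)*2 = 231*2 = 462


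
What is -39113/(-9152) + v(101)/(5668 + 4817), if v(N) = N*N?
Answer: 503459357/95958720 ≈ 5.2466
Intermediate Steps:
v(N) = N**2
-39113/(-9152) + v(101)/(5668 + 4817) = -39113/(-9152) + 101**2/(5668 + 4817) = -39113*(-1/9152) + 10201/10485 = 39113/9152 + 10201*(1/10485) = 39113/9152 + 10201/10485 = 503459357/95958720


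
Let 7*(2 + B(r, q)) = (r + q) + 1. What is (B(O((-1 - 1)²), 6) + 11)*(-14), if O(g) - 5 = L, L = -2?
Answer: -146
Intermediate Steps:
O(g) = 3 (O(g) = 5 - 2 = 3)
B(r, q) = -13/7 + q/7 + r/7 (B(r, q) = -2 + ((r + q) + 1)/7 = -2 + ((q + r) + 1)/7 = -2 + (1 + q + r)/7 = -2 + (⅐ + q/7 + r/7) = -13/7 + q/7 + r/7)
(B(O((-1 - 1)²), 6) + 11)*(-14) = ((-13/7 + (⅐)*6 + (⅐)*3) + 11)*(-14) = ((-13/7 + 6/7 + 3/7) + 11)*(-14) = (-4/7 + 11)*(-14) = (73/7)*(-14) = -146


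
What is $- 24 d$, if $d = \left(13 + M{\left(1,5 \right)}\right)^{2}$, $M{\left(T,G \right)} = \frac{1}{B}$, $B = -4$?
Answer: $- \frac{7803}{2} \approx -3901.5$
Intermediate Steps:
$M{\left(T,G \right)} = - \frac{1}{4}$ ($M{\left(T,G \right)} = \frac{1}{-4} = - \frac{1}{4}$)
$d = \frac{2601}{16}$ ($d = \left(13 - \frac{1}{4}\right)^{2} = \left(\frac{51}{4}\right)^{2} = \frac{2601}{16} \approx 162.56$)
$- 24 d = \left(-24\right) \frac{2601}{16} = - \frac{7803}{2}$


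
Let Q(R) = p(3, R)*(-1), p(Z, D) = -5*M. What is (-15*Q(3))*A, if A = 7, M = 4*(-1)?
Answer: 2100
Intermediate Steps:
M = -4
p(Z, D) = 20 (p(Z, D) = -5*(-4) = 20)
Q(R) = -20 (Q(R) = 20*(-1) = -20)
(-15*Q(3))*A = -15*(-20)*7 = 300*7 = 2100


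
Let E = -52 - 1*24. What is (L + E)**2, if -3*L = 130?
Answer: 128164/9 ≈ 14240.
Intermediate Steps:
E = -76 (E = -52 - 24 = -76)
L = -130/3 (L = -1/3*130 = -130/3 ≈ -43.333)
(L + E)**2 = (-130/3 - 76)**2 = (-358/3)**2 = 128164/9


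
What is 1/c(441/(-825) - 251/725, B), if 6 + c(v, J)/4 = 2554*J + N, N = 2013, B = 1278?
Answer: 1/13064076 ≈ 7.6546e-8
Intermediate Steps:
c(v, J) = 8028 + 10216*J (c(v, J) = -24 + 4*(2554*J + 2013) = -24 + 4*(2013 + 2554*J) = -24 + (8052 + 10216*J) = 8028 + 10216*J)
1/c(441/(-825) - 251/725, B) = 1/(8028 + 10216*1278) = 1/(8028 + 13056048) = 1/13064076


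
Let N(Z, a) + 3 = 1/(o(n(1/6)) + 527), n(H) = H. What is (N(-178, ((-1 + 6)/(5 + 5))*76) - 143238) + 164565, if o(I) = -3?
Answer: 11173777/524 ≈ 21324.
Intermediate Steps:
N(Z, a) = -1571/524 (N(Z, a) = -3 + 1/(-3 + 527) = -3 + 1/524 = -1571/524)
(N(-178, ((-1 + 6)/(5 + 5))*76) - 143238) + 164565 = (-1571/524 - 143238) + 164565 = -75058283/524 + 164565 = 11173777/524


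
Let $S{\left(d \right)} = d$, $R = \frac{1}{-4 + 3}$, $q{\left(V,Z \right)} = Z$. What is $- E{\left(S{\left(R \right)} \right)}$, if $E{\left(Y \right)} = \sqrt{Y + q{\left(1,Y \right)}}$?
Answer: $- i \sqrt{2} \approx - 1.4142 i$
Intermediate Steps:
$R = -1$ ($R = \frac{1}{-1} = -1$)
$E{\left(Y \right)} = \sqrt{2} \sqrt{Y}$ ($E{\left(Y \right)} = \sqrt{Y + Y} = \sqrt{2 Y} = \sqrt{2} \sqrt{Y}$)
$- E{\left(S{\left(R \right)} \right)} = - \sqrt{2} \sqrt{-1} = - \sqrt{2} i = - i \sqrt{2}$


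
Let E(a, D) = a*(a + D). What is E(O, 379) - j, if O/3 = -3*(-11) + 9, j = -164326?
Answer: 227956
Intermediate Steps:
O = 126 (O = 3*(-3*(-11) + 9) = 3*(33 + 9) = 3*42 = 126)
E(a, D) = a*(D + a)
E(O, 379) - j = 126*(379 + 126) - 1*(-164326) = 126*505 + 164326 = 63630 + 164326 = 227956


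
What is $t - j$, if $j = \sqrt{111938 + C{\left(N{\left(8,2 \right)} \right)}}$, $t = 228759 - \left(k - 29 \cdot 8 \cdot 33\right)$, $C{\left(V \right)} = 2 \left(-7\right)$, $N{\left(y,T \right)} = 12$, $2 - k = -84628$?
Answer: $151785 - 6 \sqrt{3109} \approx 1.5145 \cdot 10^{5}$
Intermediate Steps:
$k = 84630$ ($k = 2 - -84628 = 2 + 84628 = 84630$)
$C{\left(V \right)} = -14$
$t = 151785$ ($t = 228759 - \left(84630 - 29 \cdot 8 \cdot 33\right) = 228759 - \left(84630 - 232 \cdot 33\right) = 228759 - \left(84630 - 7656\right) = 228759 - 76974 = 151785$)
$j = 6 \sqrt{3109}$ ($j = \sqrt{111938 - 14} = \sqrt{111924} = 6 \sqrt{3109} \approx 334.55$)
$t - j = 151785 - 6 \sqrt{3109}$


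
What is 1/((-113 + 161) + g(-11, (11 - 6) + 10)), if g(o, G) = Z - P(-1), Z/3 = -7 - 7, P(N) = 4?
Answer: ½ ≈ 0.50000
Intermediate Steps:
Z = -42 (Z = 3*(-7 - 7) = 3*(-14) = -42)
g(o, G) = -46 (g(o, G) = -42 - 1*4 = -42 - 4 = -46)
1/((-113 + 161) + g(-11, (11 - 6) + 10)) = 1/((-113 + 161) - 46) = 1/(48 - 46) = 1/2 = ½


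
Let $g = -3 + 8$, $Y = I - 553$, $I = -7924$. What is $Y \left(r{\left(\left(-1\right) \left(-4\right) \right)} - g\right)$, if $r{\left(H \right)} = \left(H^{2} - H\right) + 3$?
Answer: $-84770$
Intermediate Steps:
$Y = -8477$ ($Y = -7924 - 553 = -8477$)
$g = 5$
$r{\left(H \right)} = 3 + H^{2} - H$
$Y \left(r{\left(\left(-1\right) \left(-4\right) \right)} - g\right) = - 8477 \left(\left(3 + \left(\left(-1\right) \left(-4\right)\right)^{2} - \left(-1\right) \left(-4\right)\right) - 5\right) = - 8477 \left(\left(3 + 4^{2} - 4\right) - 5\right) = - 8477 \left(\left(3 + 16 - 4\right) - 5\right) = - 8477 \left(15 - 5\right) = \left(-8477\right) 10 = -84770$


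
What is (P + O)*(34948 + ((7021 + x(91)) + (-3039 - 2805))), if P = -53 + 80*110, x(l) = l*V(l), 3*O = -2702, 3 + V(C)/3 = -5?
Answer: 798937199/3 ≈ 2.6631e+8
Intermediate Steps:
V(C) = -24 (V(C) = -9 + 3*(-5) = -9 - 15 = -24)
O = -2702/3 (O = (1/3)*(-2702) = -2702/3 ≈ -900.67)
x(l) = -24*l (x(l) = l*(-24) = -24*l)
P = 8747 (P = -53 + 8800 = 8747)
(P + O)*(34948 + ((7021 + x(91)) + (-3039 - 2805))) = (8747 - 2702/3)*(34948 + ((7021 - 24*91) + (-3039 - 2805))) = 23539*(34948 + ((7021 - 2184) - 5844))/3 = 23539*(34948 + (4837 - 5844))/3 = 23539*(34948 - 1007)/3 = (23539/3)*33941 = 798937199/3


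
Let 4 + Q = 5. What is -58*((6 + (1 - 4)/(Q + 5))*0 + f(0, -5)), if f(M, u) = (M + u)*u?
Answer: -1450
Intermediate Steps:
Q = 1 (Q = -4 + 5 = 1)
f(M, u) = u*(M + u)
-58*((6 + (1 - 4)/(Q + 5))*0 + f(0, -5)) = -58*((6 + (1 - 4)/(1 + 5))*0 - 5*(0 - 5)) = -58*((6 - 3/6)*0 - 5*(-5)) = -58*((6 - 3*⅙)*0 + 25) = -58*((6 - ½)*0 + 25) = -58*((11/2)*0 + 25) = -58*(0 + 25) = -58*25 = -1450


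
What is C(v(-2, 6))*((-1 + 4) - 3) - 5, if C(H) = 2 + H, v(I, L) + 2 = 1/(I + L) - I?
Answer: -5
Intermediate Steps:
v(I, L) = -2 + 1/(I + L) - I (v(I, L) = -2 + (1/(I + L) - I) = -2 + 1/(I + L) - I)
C(v(-2, 6))*((-1 + 4) - 3) - 5 = (2 + (1 - 1*(-2)**2 - 2*(-2) - 2*6 - 1*(-2)*6)/(-2 + 6))*((-1 + 4) - 3) - 5 = (2 + (1 - 1*4 + 4 - 12 + 12)/4)*(3 - 3) - 5 = (2 + (1 - 4 + 4 - 12 + 12)/4)*0 - 5 = (2 + (1/4)*1)*0 - 5 = (2 + 1/4)*0 - 5 = (9/4)*0 - 5 = 0 - 5 = -5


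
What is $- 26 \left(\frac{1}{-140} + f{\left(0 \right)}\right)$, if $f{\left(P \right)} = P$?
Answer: $\frac{13}{70} \approx 0.18571$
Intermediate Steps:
$- 26 \left(\frac{1}{-140} + f{\left(0 \right)}\right) = - 26 \left(\frac{1}{-140} + 0\right) = - 26 \left(- \frac{1}{140} + 0\right) = \left(-26\right) \left(- \frac{1}{140}\right) = \frac{13}{70}$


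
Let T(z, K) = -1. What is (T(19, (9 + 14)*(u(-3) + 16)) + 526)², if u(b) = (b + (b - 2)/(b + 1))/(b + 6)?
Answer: 275625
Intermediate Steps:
u(b) = (b + (-2 + b)/(1 + b))/(6 + b)
(T(19, (9 + 14)*(u(-3) + 16)) + 526)² = (-1 + 526)² = 525² = 275625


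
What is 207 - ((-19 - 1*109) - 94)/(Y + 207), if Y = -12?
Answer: 13529/65 ≈ 208.14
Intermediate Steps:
207 - ((-19 - 1*109) - 94)/(Y + 207) = 207 - ((-19 - 1*109) - 94)/(-12 + 207) = 207 - ((-19 - 109) - 94)/195 = 207 - (-128 - 94)/195 = 207 - (-222)/195 = 207 - 1*(-74/65) = 207 + 74/65 = 13529/65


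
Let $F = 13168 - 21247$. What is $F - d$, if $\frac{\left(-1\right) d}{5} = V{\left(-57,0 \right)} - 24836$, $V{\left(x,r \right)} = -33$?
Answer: $-132424$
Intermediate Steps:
$F = -8079$
$d = 124345$ ($d = - 5 \left(-33 - 24836\right) = \left(-5\right) \left(-24869\right) = 124345$)
$F - d = -8079 - 124345 = -132424$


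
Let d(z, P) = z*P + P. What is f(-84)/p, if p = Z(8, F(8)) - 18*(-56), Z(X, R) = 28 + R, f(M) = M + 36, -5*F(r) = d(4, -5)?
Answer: -16/347 ≈ -0.046109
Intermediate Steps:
d(z, P) = P + P*z (d(z, P) = P*z + P = P + P*z)
F(r) = 5 (F(r) = -(-1)*(1 + 4) = -(-1)*5 = -1/5*(-25) = 5)
f(M) = 36 + M
p = 1041 (p = (28 + 5) - 18*(-56) = 33 - 1*(-1008) = 33 + 1008 = 1041)
f(-84)/p = (36 - 84)/1041 = -48*1/1041 = -16/347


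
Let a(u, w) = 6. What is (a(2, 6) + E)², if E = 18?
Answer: 576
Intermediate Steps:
(a(2, 6) + E)² = (6 + 18)² = 24² = 576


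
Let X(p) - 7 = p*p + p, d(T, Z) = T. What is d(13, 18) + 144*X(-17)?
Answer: 40189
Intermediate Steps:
X(p) = 7 + p + p² (X(p) = 7 + (p*p + p) = 7 + (p² + p) = 7 + (p + p²) = 7 + p + p²)
d(13, 18) + 144*X(-17) = 13 + 144*(7 - 17 + (-17)²) = 13 + 144*(7 - 17 + 289) = 13 + 144*279 = 13 + 40176 = 40189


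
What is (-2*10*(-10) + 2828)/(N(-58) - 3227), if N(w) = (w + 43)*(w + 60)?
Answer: -3028/3257 ≈ -0.92969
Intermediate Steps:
N(w) = (43 + w)*(60 + w)
(-2*10*(-10) + 2828)/(N(-58) - 3227) = (-2*10*(-10) + 2828)/((2580 + (-58)**2 + 103*(-58)) - 3227) = (-20*(-10) + 2828)/((2580 + 3364 - 5974) - 3227) = (200 + 2828)/(-30 - 3227) = 3028/(-3257) = 3028*(-1/3257) = -3028/3257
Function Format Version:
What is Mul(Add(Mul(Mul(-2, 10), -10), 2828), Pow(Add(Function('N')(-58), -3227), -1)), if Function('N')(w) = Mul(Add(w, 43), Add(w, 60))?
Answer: Rational(-3028, 3257) ≈ -0.92969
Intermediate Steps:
Function('N')(w) = Mul(Add(43, w), Add(60, w))
Mul(Add(Mul(Mul(-2, 10), -10), 2828), Pow(Add(Function('N')(-58), -3227), -1)) = Mul(Add(Mul(Mul(-2, 10), -10), 2828), Pow(Add(Add(2580, Pow(-58, 2), Mul(103, -58)), -3227), -1)) = Mul(Add(Mul(-20, -10), 2828), Pow(Add(Add(2580, 3364, -5974), -3227), -1)) = Mul(Add(200, 2828), Pow(Add(-30, -3227), -1)) = Mul(3028, Pow(-3257, -1)) = Mul(3028, Rational(-1, 3257)) = Rational(-3028, 3257)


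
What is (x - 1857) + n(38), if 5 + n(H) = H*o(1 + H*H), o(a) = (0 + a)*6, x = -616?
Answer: 326982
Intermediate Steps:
o(a) = 6*a (o(a) = a*6 = 6*a)
n(H) = -5 + H*(6 + 6*H²) (n(H) = -5 + H*(6*(1 + H*H)) = -5 + H*(6*(1 + H²)) = -5 + H*(6 + 6*H²))
(x - 1857) + n(38) = (-616 - 1857) + (-5 + 6*38*(1 + 38²)) = -2473 + (-5 + 6*38*(1 + 1444)) = -2473 + (-5 + 6*38*1445) = -2473 + (-5 + 329460) = -2473 + 329455 = 326982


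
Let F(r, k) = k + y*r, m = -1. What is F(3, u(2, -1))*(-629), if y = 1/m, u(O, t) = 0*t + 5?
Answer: -1258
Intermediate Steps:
u(O, t) = 5 (u(O, t) = 0 + 5 = 5)
y = -1 (y = 1/(-1) = -1)
F(r, k) = k - r
F(3, u(2, -1))*(-629) = (5 - 1*3)*(-629) = (5 - 3)*(-629) = 2*(-629) = -1258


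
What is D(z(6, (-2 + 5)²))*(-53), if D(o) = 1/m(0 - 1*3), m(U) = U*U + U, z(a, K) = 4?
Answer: -53/6 ≈ -8.8333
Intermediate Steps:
m(U) = U + U² (m(U) = U² + U = U + U²)
D(o) = ⅙ (D(o) = 1/((0 - 1*3)*(1 + (0 - 1*3))) = 1/((0 - 3)*(1 + (0 - 3))) = 1/(-3*(1 - 3)) = 1/(-3*(-2)) = 1/6 = ⅙)
D(z(6, (-2 + 5)²))*(-53) = (⅙)*(-53) = -53/6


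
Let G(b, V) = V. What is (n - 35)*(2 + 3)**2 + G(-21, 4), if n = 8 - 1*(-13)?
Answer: -346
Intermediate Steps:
n = 21 (n = 8 + 13 = 21)
(n - 35)*(2 + 3)**2 + G(-21, 4) = (21 - 35)*(2 + 3)**2 + 4 = -14*5**2 + 4 = -14*25 + 4 = -350 + 4 = -346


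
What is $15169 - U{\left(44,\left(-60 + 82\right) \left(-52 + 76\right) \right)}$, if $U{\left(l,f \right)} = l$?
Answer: $15125$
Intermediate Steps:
$15169 - U{\left(44,\left(-60 + 82\right) \left(-52 + 76\right) \right)} = 15169 - 44 = 15125$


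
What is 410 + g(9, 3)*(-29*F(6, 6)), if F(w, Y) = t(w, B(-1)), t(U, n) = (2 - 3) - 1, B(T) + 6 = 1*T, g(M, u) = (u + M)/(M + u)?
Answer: 468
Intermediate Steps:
g(M, u) = 1 (g(M, u) = (M + u)/(M + u) = 1)
B(T) = -6 + T (B(T) = -6 + 1*T = -6 + T)
t(U, n) = -2 (t(U, n) = -1 - 1 = -2)
F(w, Y) = -2
410 + g(9, 3)*(-29*F(6, 6)) = 410 + 1*(-29*(-2)) = 410 + 1*58 = 410 + 58 = 468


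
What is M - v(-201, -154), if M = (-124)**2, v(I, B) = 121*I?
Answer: 39697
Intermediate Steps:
M = 15376
M - v(-201, -154) = 15376 - 121*(-201) = 15376 - 1*(-24321) = 15376 + 24321 = 39697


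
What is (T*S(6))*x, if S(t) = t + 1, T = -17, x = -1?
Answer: 119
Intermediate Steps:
S(t) = 1 + t
(T*S(6))*x = -17*(1 + 6)*(-1) = -17*7*(-1) = -119*(-1) = 119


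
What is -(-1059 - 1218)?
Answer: 2277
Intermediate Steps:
-(-1059 - 1218) = -1*(-2277) = 2277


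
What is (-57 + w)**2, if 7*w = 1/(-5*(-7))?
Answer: 194993296/60025 ≈ 3248.5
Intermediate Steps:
w = 1/245 (w = 1/(7*((-5*(-7)))) = (1/7)/35 = (1/7)*(1/35) = 1/245 ≈ 0.0040816)
(-57 + w)**2 = (-57 + 1/245)**2 = (-13964/245)**2 = 194993296/60025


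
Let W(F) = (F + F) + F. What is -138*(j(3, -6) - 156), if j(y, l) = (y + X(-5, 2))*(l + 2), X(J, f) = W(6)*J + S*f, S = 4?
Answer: -22080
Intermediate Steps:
W(F) = 3*F (W(F) = 2*F + F = 3*F)
X(J, f) = 4*f + 18*J (X(J, f) = (3*6)*J + 4*f = 18*J + 4*f = 4*f + 18*J)
j(y, l) = (-82 + y)*(2 + l) (j(y, l) = (y + (4*2 + 18*(-5)))*(l + 2) = (y + (8 - 90))*(2 + l) = (y - 82)*(2 + l) = (-82 + y)*(2 + l))
-138*(j(3, -6) - 156) = -138*((-164 - 82*(-6) + 2*3 - 6*3) - 156) = -138*((-164 + 492 + 6 - 18) - 156) = -138*(316 - 156) = -138*160 = -22080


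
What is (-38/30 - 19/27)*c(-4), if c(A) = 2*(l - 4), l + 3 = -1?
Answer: 4256/135 ≈ 31.526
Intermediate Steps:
l = -4 (l = -3 - 1 = -4)
c(A) = -16 (c(A) = 2*(-4 - 4) = 2*(-8) = -16)
(-38/30 - 19/27)*c(-4) = (-38/30 - 19/27)*(-16) = (-38*1/30 - 19*1/27)*(-16) = (-19/15 - 19/27)*(-16) = -266/135*(-16) = 4256/135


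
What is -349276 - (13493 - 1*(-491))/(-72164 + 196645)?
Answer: -43478239740/124481 ≈ -3.4928e+5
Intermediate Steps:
-349276 - (13493 - 1*(-491))/(-72164 + 196645) = -349276 - (13493 + 491)/124481 = -349276 - 13984/124481 = -43478239740/124481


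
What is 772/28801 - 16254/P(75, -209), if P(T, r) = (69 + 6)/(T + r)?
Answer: 20909890912/720025 ≈ 29041.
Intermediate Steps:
P(T, r) = 75/(T + r)
772/28801 - 16254/P(75, -209) = 772/28801 - 16254/(75/(75 - 209)) = 772*(1/28801) - 16254/(75/(-134)) = 772/28801 - 16254/(75*(-1/134)) = 772/28801 - 16254/(-75/134) = 772/28801 - 16254*(-134/75) = 772/28801 + 726012/25 = 20909890912/720025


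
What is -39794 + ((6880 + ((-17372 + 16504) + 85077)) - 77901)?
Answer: -26606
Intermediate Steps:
-39794 + ((6880 + ((-17372 + 16504) + 85077)) - 77901) = -39794 + ((6880 + (-868 + 85077)) - 77901) = -39794 + ((6880 + 84209) - 77901) = -39794 + (91089 - 77901) = -39794 + 13188 = -26606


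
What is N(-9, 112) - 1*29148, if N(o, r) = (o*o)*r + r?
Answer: -19964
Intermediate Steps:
N(o, r) = r + r*o² (N(o, r) = o²*r + r = r*o² + r = r + r*o²)
N(-9, 112) - 1*29148 = 112*(1 + (-9)²) - 1*29148 = 112*(1 + 81) - 29148 = 112*82 - 29148 = 9184 - 29148 = -19964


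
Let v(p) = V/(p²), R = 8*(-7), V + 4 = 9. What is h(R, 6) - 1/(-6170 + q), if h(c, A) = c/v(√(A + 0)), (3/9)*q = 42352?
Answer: -40617701/604430 ≈ -67.200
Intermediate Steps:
q = 127056 (q = 3*42352 = 127056)
V = 5 (V = -4 + 9 = 5)
R = -56
v(p) = 5/p² (v(p) = 5/(p²) = 5/p²)
h(c, A) = A*c/5 (h(c, A) = c/((5/(√(A + 0))²)) = c/((5/(√A)²)) = c/((5/A)) = c*(A/5) = A*c/5)
h(R, 6) - 1/(-6170 + q) = (⅕)*6*(-56) - 1/(-6170 + 127056) = -336/5 - 1/120886 = -40617701/604430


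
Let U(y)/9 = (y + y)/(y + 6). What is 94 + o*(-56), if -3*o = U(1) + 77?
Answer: 4738/3 ≈ 1579.3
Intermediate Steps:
U(y) = 18*y/(6 + y) (U(y) = 9*((y + y)/(y + 6)) = 9*((2*y)/(6 + y)) = 9*(2*y/(6 + y)) = 18*y/(6 + y))
o = -557/21 (o = -(18*1/(6 + 1) + 77)/3 = -(18*1/7 + 77)/3 = -(18*1*(1/7) + 77)/3 = -(18/7 + 77)/3 = -1/3*557/7 = -557/21 ≈ -26.524)
94 + o*(-56) = 94 - 557/21*(-56) = 94 + 4456/3 = 4738/3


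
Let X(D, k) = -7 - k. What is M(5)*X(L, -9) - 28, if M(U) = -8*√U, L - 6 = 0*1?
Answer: -28 - 16*√5 ≈ -63.777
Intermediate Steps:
L = 6 (L = 6 + 0*1 = 6 + 0 = 6)
M(5)*X(L, -9) - 28 = (-8*√5)*(-7 - 1*(-9)) - 28 = (-8*√5)*(-7 + 9) - 28 = -8*√5*2 - 28 = -16*√5 - 28 = -28 - 16*√5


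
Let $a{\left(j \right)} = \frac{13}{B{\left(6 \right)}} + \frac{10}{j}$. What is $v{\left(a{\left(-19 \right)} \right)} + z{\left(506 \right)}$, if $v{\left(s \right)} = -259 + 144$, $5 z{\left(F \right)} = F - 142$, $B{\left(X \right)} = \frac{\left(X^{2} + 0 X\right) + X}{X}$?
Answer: $- \frac{211}{5} \approx -42.2$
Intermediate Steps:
$B{\left(X \right)} = \frac{X + X^{2}}{X}$ ($B{\left(X \right)} = \frac{\left(X^{2} + 0\right) + X}{X} = \frac{X^{2} + X}{X} = \frac{X + X^{2}}{X}$)
$z{\left(F \right)} = - \frac{142}{5} + \frac{F}{5}$ ($z{\left(F \right)} = \frac{F - 142}{5} = \frac{-142 + F}{5} = - \frac{142}{5} + \frac{F}{5}$)
$a{\left(j \right)} = \frac{13}{7} + \frac{10}{j}$ ($a{\left(j \right)} = \frac{13}{1 + 6} + \frac{10}{j} = \frac{13}{7} + \frac{10}{j}$)
$v{\left(s \right)} = -115$
$v{\left(a{\left(-19 \right)} \right)} + z{\left(506 \right)} = -115 + \left(- \frac{142}{5} + \frac{1}{5} \cdot 506\right) = -115 + \left(- \frac{142}{5} + \frac{506}{5}\right) = -115 + \frac{364}{5} = - \frac{211}{5}$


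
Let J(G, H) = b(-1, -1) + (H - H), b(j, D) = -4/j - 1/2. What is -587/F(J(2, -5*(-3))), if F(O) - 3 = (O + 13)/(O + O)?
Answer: -8218/75 ≈ -109.57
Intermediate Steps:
b(j, D) = -½ - 4/j (b(j, D) = -4/j - 1*½ = -4/j - ½ = -½ - 4/j)
J(G, H) = 7/2 (J(G, H) = (½)*(-8 - 1*(-1))/(-1) + (H - H) = (½)*(-1)*(-8 + 1) + 0 = (½)*(-1)*(-7) + 0 = 7/2 + 0 = 7/2)
F(O) = 3 + (13 + O)/(2*O) (F(O) = 3 + (O + 13)/(O + O) = 3 + (13 + O)/((2*O)) = 3 + (13 + O)*(1/(2*O)) = 3 + (13 + O)/(2*O))
-587/F(J(2, -5*(-3))) = -587*7/(13 + 7*(7/2)) = -587*7/(13 + 49/2) = -587/((½)*(2/7)*(75/2)) = -587/75/14 = -587*14/75 = -8218/75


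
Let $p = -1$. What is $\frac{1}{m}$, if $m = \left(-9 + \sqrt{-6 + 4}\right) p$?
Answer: $\frac{9}{83} + \frac{i \sqrt{2}}{83} \approx 0.10843 + 0.017039 i$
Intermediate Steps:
$m = 9 - i \sqrt{2}$ ($m = \left(-9 + \sqrt{-6 + 4}\right) \left(-1\right) = \left(-9 + \sqrt{-2}\right) \left(-1\right) = \left(-9 + i \sqrt{2}\right) \left(-1\right) = 9 - i \sqrt{2} \approx 9.0 - 1.4142 i$)
$\frac{1}{m} = \frac{1}{9 - i \sqrt{2}}$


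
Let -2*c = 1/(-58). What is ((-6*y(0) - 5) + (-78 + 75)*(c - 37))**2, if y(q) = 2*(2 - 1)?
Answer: 118831801/13456 ≈ 8831.1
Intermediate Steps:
y(q) = 2 (y(q) = 2*1 = 2)
c = 1/116 (c = -1/2/(-58) = -1/2*(-1/58) = 1/116 ≈ 0.0086207)
((-6*y(0) - 5) + (-78 + 75)*(c - 37))**2 = ((-6*2 - 5) + (-78 + 75)*(1/116 - 37))**2 = ((-12 - 5) - 3*(-4291/116))**2 = (-17 + 12873/116)**2 = (10901/116)**2 = 118831801/13456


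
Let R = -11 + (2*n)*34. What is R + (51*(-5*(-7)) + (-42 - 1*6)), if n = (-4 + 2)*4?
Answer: 1182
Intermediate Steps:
n = -8 (n = -2*4 = -8)
R = -555 (R = -11 + (2*(-8))*34 = -11 - 16*34 = -11 - 544 = -555)
R + (51*(-5*(-7)) + (-42 - 1*6)) = -555 + (51*(-5*(-7)) + (-42 - 1*6)) = -555 + (51*35 + (-42 - 6)) = -555 + (1785 - 48) = -555 + 1737 = 1182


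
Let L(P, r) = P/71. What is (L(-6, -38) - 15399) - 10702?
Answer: -1853177/71 ≈ -26101.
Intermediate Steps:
L(P, r) = P/71 (L(P, r) = P*(1/71) = P/71)
(L(-6, -38) - 15399) - 10702 = ((1/71)*(-6) - 15399) - 10702 = (-6/71 - 15399) - 10702 = -1093335/71 - 10702 = -1853177/71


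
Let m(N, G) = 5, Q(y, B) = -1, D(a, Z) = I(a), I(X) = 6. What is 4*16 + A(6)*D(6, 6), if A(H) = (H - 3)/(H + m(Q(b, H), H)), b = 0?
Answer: 722/11 ≈ 65.636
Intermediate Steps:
D(a, Z) = 6
A(H) = (-3 + H)/(5 + H) (A(H) = (H - 3)/(H + 5) = (-3 + H)/(5 + H))
4*16 + A(6)*D(6, 6) = 4*16 + ((-3 + 6)/(5 + 6))*6 = 64 + (3/11)*6 = 64 + 18/11 = 722/11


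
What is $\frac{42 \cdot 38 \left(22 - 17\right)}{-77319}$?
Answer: $- \frac{2660}{25773} \approx -0.10321$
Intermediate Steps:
$\frac{42 \cdot 38 \left(22 - 17\right)}{-77319} = 1596 \left(22 - 17\right) \left(- \frac{1}{77319}\right) = 1596 \cdot 5 \left(- \frac{1}{77319}\right) = 7980 \left(- \frac{1}{77319}\right) = - \frac{2660}{25773}$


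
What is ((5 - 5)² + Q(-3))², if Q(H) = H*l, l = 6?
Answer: 324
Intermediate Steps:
Q(H) = 6*H (Q(H) = H*6 = 6*H)
((5 - 5)² + Q(-3))² = ((5 - 5)² + 6*(-3))² = (0² - 18)² = (0 - 18)² = (-18)² = 324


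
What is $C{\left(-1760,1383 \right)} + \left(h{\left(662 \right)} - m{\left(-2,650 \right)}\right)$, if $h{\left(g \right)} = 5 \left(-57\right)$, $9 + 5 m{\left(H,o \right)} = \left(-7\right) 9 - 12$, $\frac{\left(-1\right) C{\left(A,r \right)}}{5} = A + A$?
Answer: $\frac{86659}{5} \approx 17332.0$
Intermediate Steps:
$C{\left(A,r \right)} = - 10 A$ ($C{\left(A,r \right)} = - 5 \left(A + A\right) = - 5 \cdot 2 A = - 10 A$)
$m{\left(H,o \right)} = - \frac{84}{5}$ ($m{\left(H,o \right)} = - \frac{9}{5} + \frac{\left(-7\right) 9 - 12}{5} = - \frac{9}{5} + \frac{-63 - 12}{5} = - \frac{9}{5} + \frac{1}{5} \left(-75\right) = - \frac{9}{5} - 15 = - \frac{84}{5}$)
$h{\left(g \right)} = -285$
$C{\left(-1760,1383 \right)} + \left(h{\left(662 \right)} - m{\left(-2,650 \right)}\right) = \left(-10\right) \left(-1760\right) - \frac{1341}{5} = 17600 + \left(-285 + \frac{84}{5}\right) = 17600 - \frac{1341}{5} = \frac{86659}{5}$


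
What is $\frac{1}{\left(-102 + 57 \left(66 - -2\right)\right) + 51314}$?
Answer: $\frac{1}{55088} \approx 1.8153 \cdot 10^{-5}$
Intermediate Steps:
$\frac{1}{\left(-102 + 57 \left(66 - -2\right)\right) + 51314} = \frac{1}{\left(-102 + 57 \left(66 + 2\right)\right) + 51314} = \frac{1}{\left(-102 + 57 \cdot 68\right) + 51314} = \frac{1}{\left(-102 + 3876\right) + 51314} = \frac{1}{3774 + 51314} = \frac{1}{55088}$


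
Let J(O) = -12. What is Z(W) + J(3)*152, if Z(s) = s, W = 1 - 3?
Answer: -1826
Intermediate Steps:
W = -2
Z(W) + J(3)*152 = -2 - 12*152 = -2 - 1824 = -1826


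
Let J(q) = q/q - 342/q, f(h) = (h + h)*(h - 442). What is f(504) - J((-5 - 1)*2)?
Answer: 124933/2 ≈ 62467.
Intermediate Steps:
f(h) = 2*h*(-442 + h) (f(h) = (2*h)*(-442 + h) = 2*h*(-442 + h))
J(q) = 1 - 342/q
f(504) - J((-5 - 1)*2) = 2*504*(-442 + 504) - (-342 + (-5 - 1)*2)/((-5 - 1)*2) = 2*504*62 - (-342 - 6*2)/((-6*2)) = 62496 - (-342 - 12)/(-12) = 62496 - (-1)*(-354)/12 = 62496 - 1*59/2 = 62496 - 59/2 = 124933/2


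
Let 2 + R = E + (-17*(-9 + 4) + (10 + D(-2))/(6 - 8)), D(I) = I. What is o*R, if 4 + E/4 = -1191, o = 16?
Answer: -75216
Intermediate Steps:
E = -4780 (E = -16 + 4*(-1191) = -16 - 4764 = -4780)
R = -4701 (R = -2 + (-4780 + (-17*(-9 + 4) + (10 - 2)/(6 - 8))) = -2 + (-4780 + (-17*(-5) + 8/(-2))) = -2 + (-4780 + (85 + 8*(-½))) = -2 + (-4780 + (85 - 4)) = -2 + (-4780 + 81) = -2 - 4699 = -4701)
o*R = 16*(-4701) = -75216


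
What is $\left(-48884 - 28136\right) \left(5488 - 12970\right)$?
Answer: $576263640$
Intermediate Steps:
$\left(-48884 - 28136\right) \left(5488 - 12970\right) = \left(-77020\right) \left(-7482\right) = 576263640$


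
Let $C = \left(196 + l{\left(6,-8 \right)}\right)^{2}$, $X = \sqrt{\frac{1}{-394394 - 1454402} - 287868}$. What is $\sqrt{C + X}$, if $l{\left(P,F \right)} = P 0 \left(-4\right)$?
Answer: $\frac{\sqrt{32826920022912064 + 924398 i \sqrt{245986563233376871}}}{924398} \approx 196.0 + 1.3687 i$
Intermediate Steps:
$X = \frac{i \sqrt{245986563233376871}}{924398}$ ($X = \sqrt{\frac{1}{-1848796} - 287868} = \sqrt{- \frac{1}{1848796} - 287868} = \sqrt{- \frac{532209206929}{1848796}} = \frac{i \sqrt{245986563233376871}}{924398} \approx 536.53 i$)
$l{\left(P,F \right)} = 0$ ($l{\left(P,F \right)} = 0 \left(-4\right) = 0$)
$C = 38416$ ($C = \left(196 + 0\right)^{2} = 196^{2} = 38416$)
$\sqrt{C + X} = \sqrt{38416 + \frac{i \sqrt{245986563233376871}}{924398}}$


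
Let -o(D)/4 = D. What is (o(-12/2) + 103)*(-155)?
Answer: -19685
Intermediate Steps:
o(D) = -4*D
(o(-12/2) + 103)*(-155) = (-(-48)/2 + 103)*(-155) = (-4*(-6) + 103)*(-155) = (24 + 103)*(-155) = 127*(-155) = -19685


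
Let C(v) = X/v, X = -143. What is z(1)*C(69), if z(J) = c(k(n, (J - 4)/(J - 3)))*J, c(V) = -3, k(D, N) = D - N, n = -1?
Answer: 143/23 ≈ 6.2174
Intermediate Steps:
C(v) = -143/v
z(J) = -3*J
z(1)*C(69) = (-3*1)*(-143/69) = -(-429)/69 = -3*(-143/69) = 143/23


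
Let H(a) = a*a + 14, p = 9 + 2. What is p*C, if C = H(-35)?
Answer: 13629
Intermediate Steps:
p = 11
H(a) = 14 + a² (H(a) = a² + 14 = 14 + a²)
C = 1239 (C = 14 + (-35)² = 14 + 1225 = 1239)
p*C = 11*1239 = 13629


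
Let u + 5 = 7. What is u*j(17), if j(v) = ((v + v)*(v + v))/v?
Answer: 136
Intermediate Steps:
u = 2 (u = -5 + 7 = 2)
j(v) = 4*v (j(v) = ((2*v)*(2*v))/v = (4*v²)/v = 4*v)
u*j(17) = 2*(4*17) = 2*68 = 136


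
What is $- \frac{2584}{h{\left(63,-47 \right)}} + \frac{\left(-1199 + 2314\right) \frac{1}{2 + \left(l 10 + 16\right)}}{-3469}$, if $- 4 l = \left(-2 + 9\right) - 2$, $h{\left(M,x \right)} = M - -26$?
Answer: $- \frac{98801326}{3396151} \approx -29.092$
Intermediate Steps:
$h{\left(M,x \right)} = 26 + M$ ($h{\left(M,x \right)} = M + 26 = 26 + M$)
$l = - \frac{5}{4}$ ($l = - \frac{\left(-2 + 9\right) - 2}{4} = - \frac{7 - 2}{4} = \left(- \frac{1}{4}\right) 5 = - \frac{5}{4} \approx -1.25$)
$- \frac{2584}{h{\left(63,-47 \right)}} + \frac{\left(-1199 + 2314\right) \frac{1}{2 + \left(l 10 + 16\right)}}{-3469} = - \frac{2584}{26 + 63} + \frac{\left(-1199 + 2314\right) \frac{1}{2 + \left(\left(- \frac{5}{4}\right) 10 + 16\right)}}{-3469} = - \frac{2584}{89} + \frac{1115}{2 + \left(- \frac{25}{2} + 16\right)} \left(- \frac{1}{3469}\right) = \left(-2584\right) \frac{1}{89} + \frac{1115}{2 + \frac{7}{2}} \left(- \frac{1}{3469}\right) = - \frac{2584}{89} + \frac{1115}{\frac{11}{2}} \left(- \frac{1}{3469}\right) = - \frac{2584}{89} + 1115 \cdot \frac{2}{11} \left(- \frac{1}{3469}\right) = - \frac{2584}{89} + \frac{2230}{11} \left(- \frac{1}{3469}\right) = - \frac{2584}{89} - \frac{2230}{38159} = - \frac{98801326}{3396151}$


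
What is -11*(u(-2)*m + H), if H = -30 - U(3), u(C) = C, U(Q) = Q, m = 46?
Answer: 1375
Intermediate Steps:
H = -33 (H = -30 - 1*3 = -30 - 3 = -33)
-11*(u(-2)*m + H) = -11*(-2*46 - 33) = -11*(-92 - 33) = -11*(-125) = 1375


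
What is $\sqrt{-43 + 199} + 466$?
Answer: $466 + 2 \sqrt{39} \approx 478.49$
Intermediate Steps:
$\sqrt{-43 + 199} + 466 = \sqrt{156} + 466 = 2 \sqrt{39} + 466 = 466 + 2 \sqrt{39}$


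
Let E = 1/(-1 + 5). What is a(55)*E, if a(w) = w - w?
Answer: 0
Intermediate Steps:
E = 1/4 ≈ 0.25000
a(w) = 0
a(55)*E = 0*(1/4) = 0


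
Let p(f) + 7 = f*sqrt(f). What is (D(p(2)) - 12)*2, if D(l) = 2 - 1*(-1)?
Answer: -18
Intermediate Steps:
p(f) = -7 + f**(3/2) (p(f) = -7 + f*sqrt(f) = -7 + f**(3/2))
D(l) = 3 (D(l) = 2 + 1 = 3)
(D(p(2)) - 12)*2 = (3 - 12)*2 = -9*2 = -18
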